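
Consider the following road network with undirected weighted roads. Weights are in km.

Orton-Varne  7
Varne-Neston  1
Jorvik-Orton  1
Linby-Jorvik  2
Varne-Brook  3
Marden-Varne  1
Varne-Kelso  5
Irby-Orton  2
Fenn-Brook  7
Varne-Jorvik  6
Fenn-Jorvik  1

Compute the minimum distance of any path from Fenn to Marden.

Settle nodes by increasing distance from Fenn:
Fenn: 0
Jorvik: 1  (via Fenn)
Orton: 2  (via Jorvik)
Linby: 3  (via Jorvik)
Irby: 4  (via Orton)
Varne: 7  (via Jorvik)
Brook: 7  (via Fenn)
Marden: 8  (via Varne)
Shortest route: Fenn–Jorvik–Varne–Marden = 8 km.

8 km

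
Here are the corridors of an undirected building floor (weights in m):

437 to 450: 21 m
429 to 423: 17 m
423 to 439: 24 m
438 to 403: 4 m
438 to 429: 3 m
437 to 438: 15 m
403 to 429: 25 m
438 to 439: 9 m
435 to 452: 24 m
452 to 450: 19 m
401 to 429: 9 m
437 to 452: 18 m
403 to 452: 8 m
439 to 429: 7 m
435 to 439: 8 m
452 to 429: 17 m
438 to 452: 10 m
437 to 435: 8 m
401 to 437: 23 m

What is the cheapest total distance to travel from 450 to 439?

Enumerating some paths:
450–452–438–439: 19+10+9 = 38
450–452–438–429–439: 19+10+3+7 = 39
450–437–435–439: 21+8+8 = 37
450–452–403–438–439: 19+8+4+9 = 40
The minimum is 37 m via 450–437–435–439.

37 m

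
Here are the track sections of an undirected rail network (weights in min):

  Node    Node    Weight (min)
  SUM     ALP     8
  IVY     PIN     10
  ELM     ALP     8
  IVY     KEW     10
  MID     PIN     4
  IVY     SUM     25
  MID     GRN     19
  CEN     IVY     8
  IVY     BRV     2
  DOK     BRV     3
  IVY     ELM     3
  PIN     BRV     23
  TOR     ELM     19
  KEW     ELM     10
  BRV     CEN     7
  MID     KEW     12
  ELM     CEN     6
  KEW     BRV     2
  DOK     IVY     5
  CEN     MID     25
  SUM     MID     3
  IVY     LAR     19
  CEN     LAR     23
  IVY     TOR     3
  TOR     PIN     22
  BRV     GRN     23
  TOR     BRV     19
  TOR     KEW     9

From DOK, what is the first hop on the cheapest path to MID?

BRV

Enumerating some paths:
DOK - BRV - KEW - MID: 3+2+12 = 17
DOK - IVY - PIN - MID: 5+10+4 = 19
DOK - BRV - IVY - PIN - MID: 3+2+10+4 = 19
DOK - IVY - BRV - KEW - MID: 5+2+2+12 = 21
Cheapest is DOK - BRV - KEW - MID at 17 min.
So from DOK the first move is to BRV.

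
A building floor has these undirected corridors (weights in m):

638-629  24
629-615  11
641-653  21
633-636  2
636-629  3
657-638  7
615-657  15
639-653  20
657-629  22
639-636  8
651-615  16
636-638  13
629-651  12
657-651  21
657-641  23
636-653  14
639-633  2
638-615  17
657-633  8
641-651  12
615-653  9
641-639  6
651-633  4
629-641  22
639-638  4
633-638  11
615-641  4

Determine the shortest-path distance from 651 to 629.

9 m

Enumerating some paths:
651–633–639–636–629: 4+2+8+3 = 17
651–629: 12 = 12
651–633–636–629: 4+2+3 = 9
The minimum is 9 m via 651–633–636–629.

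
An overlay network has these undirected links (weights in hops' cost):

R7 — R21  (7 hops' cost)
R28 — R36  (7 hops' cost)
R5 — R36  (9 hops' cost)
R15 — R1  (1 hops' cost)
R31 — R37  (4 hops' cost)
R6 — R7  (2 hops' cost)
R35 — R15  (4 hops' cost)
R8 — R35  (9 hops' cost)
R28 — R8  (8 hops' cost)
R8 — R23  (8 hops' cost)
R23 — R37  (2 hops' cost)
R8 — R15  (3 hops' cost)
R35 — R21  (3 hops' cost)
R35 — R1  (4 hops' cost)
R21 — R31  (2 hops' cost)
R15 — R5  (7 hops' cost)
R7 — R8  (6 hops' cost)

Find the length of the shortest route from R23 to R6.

16 hops' cost

Candidate routes:
R23–R37–R31–R21–R35–R15–R8–R7–R6: 2+4+2+3+4+3+6+2 = 26
R23–R8–R7–R6: 8+6+2 = 16
R23–R37–R31–R21–R7–R6: 2+4+2+7+2 = 17
The minimum is 16 hops' cost via R23–R8–R7–R6.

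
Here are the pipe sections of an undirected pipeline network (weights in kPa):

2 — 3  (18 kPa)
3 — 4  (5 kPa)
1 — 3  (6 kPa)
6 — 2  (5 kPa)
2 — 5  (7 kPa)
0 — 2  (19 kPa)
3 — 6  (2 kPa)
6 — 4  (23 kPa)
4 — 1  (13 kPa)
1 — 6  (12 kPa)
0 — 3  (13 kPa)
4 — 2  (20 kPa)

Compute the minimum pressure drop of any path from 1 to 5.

20 kPa

Compare a few routes:
1–3–6–2–5: 6+2+5+7 = 20
1–6–2–5: 12+5+7 = 24
1–3–2–5: 6+18+7 = 31
Cheapest is 1–3–6–2–5 at 20 kPa.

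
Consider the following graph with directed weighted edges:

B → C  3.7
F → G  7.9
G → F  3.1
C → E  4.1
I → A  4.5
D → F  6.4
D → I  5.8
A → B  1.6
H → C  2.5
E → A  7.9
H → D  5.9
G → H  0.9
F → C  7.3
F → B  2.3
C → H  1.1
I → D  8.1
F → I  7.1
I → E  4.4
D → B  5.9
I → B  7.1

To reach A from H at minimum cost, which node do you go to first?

C

Candidate routes:
H–D–I–A: 5.9+5.8+4.5 = 16.2
H–C–E–A: 2.5+4.1+7.9 = 14.5
The minimum is 14.5 via H–C–E–A.
So from H the first move is to C.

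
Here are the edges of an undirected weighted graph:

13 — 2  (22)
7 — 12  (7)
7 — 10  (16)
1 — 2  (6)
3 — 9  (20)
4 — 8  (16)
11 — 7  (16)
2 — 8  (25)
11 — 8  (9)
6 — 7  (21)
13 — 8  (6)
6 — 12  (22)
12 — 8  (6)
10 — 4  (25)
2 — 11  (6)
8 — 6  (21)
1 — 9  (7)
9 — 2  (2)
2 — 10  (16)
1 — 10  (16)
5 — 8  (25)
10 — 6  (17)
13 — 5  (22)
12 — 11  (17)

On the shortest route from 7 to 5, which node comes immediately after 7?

12

Compare a few routes:
7–11–8–5: 16+9+25 = 50
7–12–8–13–5: 7+6+6+22 = 41
7–12–8–5: 7+6+25 = 38
The minimum is 38 via 7–12–8–5.
So from 7 the first move is to 12.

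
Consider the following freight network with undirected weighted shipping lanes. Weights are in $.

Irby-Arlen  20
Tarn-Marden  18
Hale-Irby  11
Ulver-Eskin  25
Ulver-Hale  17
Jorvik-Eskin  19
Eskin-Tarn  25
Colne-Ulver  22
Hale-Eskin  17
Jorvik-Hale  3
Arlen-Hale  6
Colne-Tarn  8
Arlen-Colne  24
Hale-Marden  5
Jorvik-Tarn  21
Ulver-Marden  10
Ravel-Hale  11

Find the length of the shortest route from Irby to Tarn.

$34

Settle nodes by increasing distance from Irby:
Irby: 0
Hale: 11  (via Irby)
Jorvik: 14  (via Hale)
Marden: 16  (via Hale)
Arlen: 17  (via Hale)
Ravel: 22  (via Hale)
Ulver: 26  (via Marden)
Eskin: 28  (via Hale)
Tarn: 34  (via Marden)
Shortest route: Irby–Hale–Marden–Tarn = $34.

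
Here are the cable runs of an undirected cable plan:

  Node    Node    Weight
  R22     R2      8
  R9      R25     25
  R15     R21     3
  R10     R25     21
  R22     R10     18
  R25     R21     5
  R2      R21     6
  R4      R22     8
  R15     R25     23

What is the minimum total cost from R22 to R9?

44

Running Dijkstra from R22:
R22: 0
R2: 8  (via R22)
R4: 8  (via R22)
R21: 14  (via R2)
R15: 17  (via R21)
R10: 18  (via R22)
R25: 19  (via R21)
R9: 44  (via R25)
Shortest route: R22 → R2 → R21 → R25 → R9 = 44.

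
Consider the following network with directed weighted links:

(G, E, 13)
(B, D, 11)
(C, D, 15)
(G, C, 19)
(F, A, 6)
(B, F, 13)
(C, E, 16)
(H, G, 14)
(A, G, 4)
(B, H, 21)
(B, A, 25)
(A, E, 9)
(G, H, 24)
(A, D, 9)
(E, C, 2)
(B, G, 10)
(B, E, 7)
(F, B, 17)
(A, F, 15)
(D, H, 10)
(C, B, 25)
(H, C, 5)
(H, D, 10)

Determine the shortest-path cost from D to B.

40

Running Dijkstra from D:
D: 0
H: 10  (via D)
C: 15  (via H)
G: 24  (via H)
E: 31  (via C)
B: 40  (via C)
Shortest route: D → H → C → B = 40.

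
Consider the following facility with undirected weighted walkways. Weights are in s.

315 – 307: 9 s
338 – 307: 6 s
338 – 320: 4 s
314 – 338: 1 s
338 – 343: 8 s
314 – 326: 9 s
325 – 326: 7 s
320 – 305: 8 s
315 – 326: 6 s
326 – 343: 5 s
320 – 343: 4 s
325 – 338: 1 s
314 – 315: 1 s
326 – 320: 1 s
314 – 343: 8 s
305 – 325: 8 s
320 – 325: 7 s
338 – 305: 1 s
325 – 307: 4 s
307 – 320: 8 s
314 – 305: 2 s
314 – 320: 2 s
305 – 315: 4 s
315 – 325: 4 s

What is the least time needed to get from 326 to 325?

5 s

Compare a few routes:
326–320–314–305–338–325: 1+2+2+1+1 = 7
326–320–338–325: 1+4+1 = 6
326–320–314–338–325: 1+2+1+1 = 5
The minimum is 5 s via 326–320–314–338–325.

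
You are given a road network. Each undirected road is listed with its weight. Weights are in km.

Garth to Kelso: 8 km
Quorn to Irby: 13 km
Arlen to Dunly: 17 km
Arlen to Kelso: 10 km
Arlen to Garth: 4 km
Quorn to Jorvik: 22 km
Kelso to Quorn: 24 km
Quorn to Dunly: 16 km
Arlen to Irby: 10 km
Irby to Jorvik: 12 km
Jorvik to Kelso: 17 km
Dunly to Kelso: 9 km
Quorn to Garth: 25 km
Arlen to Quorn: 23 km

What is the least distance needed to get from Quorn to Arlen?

23 km

Settle nodes by increasing distance from Quorn:
Quorn: 0
Irby: 13  (via Quorn)
Dunly: 16  (via Quorn)
Jorvik: 22  (via Quorn)
Arlen: 23  (via Quorn)
Shortest route: Quorn–Arlen = 23 km.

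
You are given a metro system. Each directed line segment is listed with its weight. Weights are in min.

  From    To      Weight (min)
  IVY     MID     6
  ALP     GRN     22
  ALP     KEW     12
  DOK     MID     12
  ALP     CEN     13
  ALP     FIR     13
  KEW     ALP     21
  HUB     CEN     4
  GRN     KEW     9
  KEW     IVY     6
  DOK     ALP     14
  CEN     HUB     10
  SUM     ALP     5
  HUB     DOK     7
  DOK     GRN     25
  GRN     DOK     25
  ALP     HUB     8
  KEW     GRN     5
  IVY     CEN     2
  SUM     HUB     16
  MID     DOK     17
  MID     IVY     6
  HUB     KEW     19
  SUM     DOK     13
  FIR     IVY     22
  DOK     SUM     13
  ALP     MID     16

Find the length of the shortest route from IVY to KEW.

Enumerating some paths:
IVY–CEN–HUB–KEW: 2+10+19 = 31
IVY–CEN–HUB–DOK–ALP–KEW: 2+10+7+14+12 = 45
Cheapest is IVY–CEN–HUB–KEW at 31 min.

31 min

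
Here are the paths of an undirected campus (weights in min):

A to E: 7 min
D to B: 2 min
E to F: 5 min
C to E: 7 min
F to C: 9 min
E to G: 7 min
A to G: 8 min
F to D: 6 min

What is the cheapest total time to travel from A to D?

Enumerating some paths:
A → E → F → D: 7+5+6 = 18
A → G → E → F → D: 8+7+5+6 = 26
A → E → C → F → D: 7+7+9+6 = 29
Cheapest is A → E → F → D at 18 min.

18 min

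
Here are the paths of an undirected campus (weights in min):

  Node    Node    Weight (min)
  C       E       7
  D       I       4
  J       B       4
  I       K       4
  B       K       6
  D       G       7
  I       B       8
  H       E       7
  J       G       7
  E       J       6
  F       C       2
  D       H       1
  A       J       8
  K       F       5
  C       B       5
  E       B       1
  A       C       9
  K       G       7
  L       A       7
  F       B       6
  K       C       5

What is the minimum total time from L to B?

19 min

Running Dijkstra from L:
L: 0
A: 7  (via L)
J: 15  (via A)
C: 16  (via A)
F: 18  (via C)
B: 19  (via J)
Shortest route: L–A–J–B = 19 min.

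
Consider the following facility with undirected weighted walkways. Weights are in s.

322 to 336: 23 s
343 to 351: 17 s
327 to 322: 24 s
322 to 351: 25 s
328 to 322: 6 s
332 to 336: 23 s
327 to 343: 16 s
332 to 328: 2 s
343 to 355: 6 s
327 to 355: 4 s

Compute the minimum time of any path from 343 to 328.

Running Dijkstra from 343:
343: 0
355: 6  (via 343)
327: 10  (via 355)
351: 17  (via 343)
322: 34  (via 327)
328: 40  (via 322)
Shortest route: 343 → 355 → 327 → 322 → 328 = 40 s.

40 s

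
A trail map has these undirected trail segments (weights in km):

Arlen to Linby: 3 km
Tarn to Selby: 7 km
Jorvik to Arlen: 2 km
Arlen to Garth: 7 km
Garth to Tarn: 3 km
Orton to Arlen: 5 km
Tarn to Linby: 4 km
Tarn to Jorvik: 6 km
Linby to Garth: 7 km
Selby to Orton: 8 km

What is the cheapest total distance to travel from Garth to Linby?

Enumerating some paths:
Garth → Linby: 7 = 7
Garth → Arlen → Linby: 7+3 = 10
Cheapest is Garth → Linby at 7 km.

7 km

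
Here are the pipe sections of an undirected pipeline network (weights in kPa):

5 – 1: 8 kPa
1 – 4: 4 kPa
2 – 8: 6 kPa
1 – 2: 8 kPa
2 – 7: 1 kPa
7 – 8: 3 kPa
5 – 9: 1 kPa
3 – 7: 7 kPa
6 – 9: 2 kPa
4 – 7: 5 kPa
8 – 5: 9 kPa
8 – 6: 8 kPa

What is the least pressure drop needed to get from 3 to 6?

18 kPa

Compare a few routes:
3 - 7 - 8 - 5 - 9 - 6: 7+3+9+1+2 = 22
3 - 7 - 2 - 8 - 6: 7+1+6+8 = 22
3 - 7 - 2 - 8 - 5 - 9 - 6: 7+1+6+9+1+2 = 26
3 - 7 - 8 - 6: 7+3+8 = 18
The minimum is 18 kPa via 3 - 7 - 8 - 6.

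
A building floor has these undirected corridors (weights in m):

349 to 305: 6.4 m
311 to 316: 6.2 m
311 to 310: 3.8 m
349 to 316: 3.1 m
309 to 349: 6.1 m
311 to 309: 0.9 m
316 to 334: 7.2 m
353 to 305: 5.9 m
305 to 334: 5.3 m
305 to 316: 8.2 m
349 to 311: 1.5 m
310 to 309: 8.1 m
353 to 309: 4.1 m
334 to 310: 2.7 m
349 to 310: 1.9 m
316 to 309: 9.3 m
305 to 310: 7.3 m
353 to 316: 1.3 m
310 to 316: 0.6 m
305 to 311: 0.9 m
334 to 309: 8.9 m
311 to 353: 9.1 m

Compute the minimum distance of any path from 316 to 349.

Candidate routes:
316 → 349: 3.1 = 3.1
316 → 310 → 349: 0.6+1.9 = 2.5
Cheapest is 316 → 310 → 349 at 2.5 m.

2.5 m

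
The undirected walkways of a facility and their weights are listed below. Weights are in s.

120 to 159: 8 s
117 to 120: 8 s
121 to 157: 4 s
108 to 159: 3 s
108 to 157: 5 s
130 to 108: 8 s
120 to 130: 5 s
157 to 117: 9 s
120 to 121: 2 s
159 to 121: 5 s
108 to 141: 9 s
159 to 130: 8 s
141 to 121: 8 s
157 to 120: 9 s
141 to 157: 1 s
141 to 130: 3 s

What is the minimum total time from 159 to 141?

9 s

Settle nodes by increasing distance from 159:
159: 0
108: 3  (via 159)
121: 5  (via 159)
120: 7  (via 121)
157: 8  (via 108)
130: 8  (via 159)
141: 9  (via 157)
Shortest route: 159 → 108 → 157 → 141 = 9 s.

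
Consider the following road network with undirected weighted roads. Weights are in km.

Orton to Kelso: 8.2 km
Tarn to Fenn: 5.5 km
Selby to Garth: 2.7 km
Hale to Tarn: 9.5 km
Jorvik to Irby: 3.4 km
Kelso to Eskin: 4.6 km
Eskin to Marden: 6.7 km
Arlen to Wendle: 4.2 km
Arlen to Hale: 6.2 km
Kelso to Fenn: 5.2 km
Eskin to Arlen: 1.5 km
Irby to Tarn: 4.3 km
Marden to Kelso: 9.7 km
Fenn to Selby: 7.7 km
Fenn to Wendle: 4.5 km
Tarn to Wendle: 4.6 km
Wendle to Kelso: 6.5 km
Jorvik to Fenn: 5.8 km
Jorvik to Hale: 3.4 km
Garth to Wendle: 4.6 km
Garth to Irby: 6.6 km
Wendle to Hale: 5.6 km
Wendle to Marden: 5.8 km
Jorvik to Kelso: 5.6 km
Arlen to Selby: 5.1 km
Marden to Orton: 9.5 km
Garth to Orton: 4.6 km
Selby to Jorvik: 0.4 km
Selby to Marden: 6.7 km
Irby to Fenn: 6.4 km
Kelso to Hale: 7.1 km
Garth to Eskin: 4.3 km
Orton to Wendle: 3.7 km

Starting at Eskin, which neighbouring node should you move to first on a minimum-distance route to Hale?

Arlen

Candidate routes:
Eskin - Arlen - Hale: 1.5+6.2 = 7.7
Eskin - Arlen - Selby - Jorvik - Hale: 1.5+5.1+0.4+3.4 = 10.4
The minimum is 7.7 km via Eskin - Arlen - Hale.
So from Eskin the first move is to Arlen.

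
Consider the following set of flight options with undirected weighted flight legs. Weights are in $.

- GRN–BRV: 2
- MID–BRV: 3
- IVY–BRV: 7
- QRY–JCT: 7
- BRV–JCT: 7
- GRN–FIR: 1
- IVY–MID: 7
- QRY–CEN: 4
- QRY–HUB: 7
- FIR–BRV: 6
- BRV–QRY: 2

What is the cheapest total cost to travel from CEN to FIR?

Settle nodes by increasing distance from CEN:
CEN: 0
QRY: 4  (via CEN)
BRV: 6  (via QRY)
GRN: 8  (via BRV)
FIR: 9  (via GRN)
Shortest route: CEN–QRY–BRV–GRN–FIR = $9.

$9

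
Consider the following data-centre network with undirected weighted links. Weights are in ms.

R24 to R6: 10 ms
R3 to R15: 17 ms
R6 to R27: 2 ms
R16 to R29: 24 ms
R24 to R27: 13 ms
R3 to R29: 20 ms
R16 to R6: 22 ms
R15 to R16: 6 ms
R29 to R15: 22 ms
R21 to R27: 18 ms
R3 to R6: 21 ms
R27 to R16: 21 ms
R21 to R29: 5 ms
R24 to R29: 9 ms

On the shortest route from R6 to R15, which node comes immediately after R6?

R16

Candidate routes:
R6 - R16 - R15: 22+6 = 28
R6 - R27 - R16 - R15: 2+21+6 = 29
The minimum is 28 ms via R6 - R16 - R15.
So from R6 the first move is to R16.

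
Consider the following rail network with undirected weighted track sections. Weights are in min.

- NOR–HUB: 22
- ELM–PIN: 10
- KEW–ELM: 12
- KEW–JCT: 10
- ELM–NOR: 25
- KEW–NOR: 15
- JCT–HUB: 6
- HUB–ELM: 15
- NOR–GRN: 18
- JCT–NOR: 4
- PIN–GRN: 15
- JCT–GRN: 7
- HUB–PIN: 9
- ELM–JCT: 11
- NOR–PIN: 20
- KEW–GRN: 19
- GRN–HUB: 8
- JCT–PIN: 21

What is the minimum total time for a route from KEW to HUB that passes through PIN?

31 min

Shortest KEW→PIN: KEW–ELM–PIN = 22
Shortest PIN→HUB: PIN–HUB = 9
Total via PIN: 22 + 9 = 31 min.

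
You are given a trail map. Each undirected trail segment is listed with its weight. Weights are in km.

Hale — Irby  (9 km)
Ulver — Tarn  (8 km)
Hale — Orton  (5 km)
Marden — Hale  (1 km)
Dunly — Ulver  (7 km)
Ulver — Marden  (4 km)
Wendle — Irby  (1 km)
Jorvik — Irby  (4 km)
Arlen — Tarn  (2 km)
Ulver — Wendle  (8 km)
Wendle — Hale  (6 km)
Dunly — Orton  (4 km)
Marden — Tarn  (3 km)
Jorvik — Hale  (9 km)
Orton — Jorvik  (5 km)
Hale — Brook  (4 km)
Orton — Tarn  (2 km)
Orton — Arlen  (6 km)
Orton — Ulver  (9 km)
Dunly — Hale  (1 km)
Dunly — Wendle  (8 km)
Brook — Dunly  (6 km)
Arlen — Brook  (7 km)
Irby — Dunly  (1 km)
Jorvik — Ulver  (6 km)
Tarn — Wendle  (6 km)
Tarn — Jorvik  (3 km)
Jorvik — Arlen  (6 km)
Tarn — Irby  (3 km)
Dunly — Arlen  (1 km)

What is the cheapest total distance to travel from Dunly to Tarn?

3 km

Enumerating some paths:
Dunly–Orton–Tarn: 4+2 = 6
Dunly–Irby–Tarn: 1+3 = 4
Dunly–Hale–Marden–Tarn: 1+1+3 = 5
Dunly–Arlen–Tarn: 1+2 = 3
Cheapest is Dunly–Arlen–Tarn at 3 km.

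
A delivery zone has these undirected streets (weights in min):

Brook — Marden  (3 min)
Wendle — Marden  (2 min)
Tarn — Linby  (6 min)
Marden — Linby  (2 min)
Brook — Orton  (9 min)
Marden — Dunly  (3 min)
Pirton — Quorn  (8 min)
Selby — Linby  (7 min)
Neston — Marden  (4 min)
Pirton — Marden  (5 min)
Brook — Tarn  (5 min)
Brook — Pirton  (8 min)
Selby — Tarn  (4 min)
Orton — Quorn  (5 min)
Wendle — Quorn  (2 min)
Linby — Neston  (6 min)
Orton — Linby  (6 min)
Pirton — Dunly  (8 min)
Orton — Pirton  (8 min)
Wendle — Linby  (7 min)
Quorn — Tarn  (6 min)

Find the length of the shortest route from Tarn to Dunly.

Compare a few routes:
Tarn–Quorn–Wendle–Marden–Dunly: 6+2+2+3 = 13
Tarn–Brook–Marden–Dunly: 5+3+3 = 11
Tarn–Selby–Linby–Marden–Dunly: 4+7+2+3 = 16
Cheapest is Tarn–Brook–Marden–Dunly at 11 min.

11 min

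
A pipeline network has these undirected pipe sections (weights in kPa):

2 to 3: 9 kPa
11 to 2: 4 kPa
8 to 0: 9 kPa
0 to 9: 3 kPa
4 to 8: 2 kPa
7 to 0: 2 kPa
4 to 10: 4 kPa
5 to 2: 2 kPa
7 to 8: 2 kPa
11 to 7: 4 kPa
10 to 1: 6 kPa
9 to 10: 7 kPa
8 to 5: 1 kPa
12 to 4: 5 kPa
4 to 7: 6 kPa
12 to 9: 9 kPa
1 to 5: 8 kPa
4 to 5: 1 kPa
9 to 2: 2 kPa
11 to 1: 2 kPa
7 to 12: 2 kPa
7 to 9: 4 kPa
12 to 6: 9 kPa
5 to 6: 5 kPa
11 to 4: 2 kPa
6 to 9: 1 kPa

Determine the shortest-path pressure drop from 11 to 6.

7 kPa

Settle nodes by increasing distance from 11:
11: 0
1: 2  (via 11)
4: 2  (via 11)
5: 3  (via 4)
2: 4  (via 11)
7: 4  (via 11)
8: 4  (via 4)
0: 6  (via 7)
9: 6  (via 2)
10: 6  (via 4)
12: 6  (via 7)
6: 7  (via 9)
Shortest route: 11 → 2 → 9 → 6 = 7 kPa.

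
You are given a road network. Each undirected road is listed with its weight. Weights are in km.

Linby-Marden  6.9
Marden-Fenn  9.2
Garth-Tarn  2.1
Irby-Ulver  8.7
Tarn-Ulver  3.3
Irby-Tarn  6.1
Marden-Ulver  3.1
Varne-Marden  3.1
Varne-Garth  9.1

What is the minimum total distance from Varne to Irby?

14.9 km

Settle nodes by increasing distance from Varne:
Varne: 0
Marden: 3.1  (via Varne)
Ulver: 6.2  (via Marden)
Garth: 9.1  (via Varne)
Tarn: 9.5  (via Ulver)
Linby: 10  (via Marden)
Fenn: 12.3  (via Marden)
Irby: 14.9  (via Ulver)
Shortest route: Varne–Marden–Ulver–Irby = 14.9 km.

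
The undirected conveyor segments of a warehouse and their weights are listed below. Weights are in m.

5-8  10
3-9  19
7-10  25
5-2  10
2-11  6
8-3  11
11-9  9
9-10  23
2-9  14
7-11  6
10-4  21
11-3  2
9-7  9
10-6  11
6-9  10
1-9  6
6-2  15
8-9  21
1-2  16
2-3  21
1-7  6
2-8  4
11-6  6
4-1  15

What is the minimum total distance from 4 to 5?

Compare a few routes:
4–1–2–5: 15+16+10 = 41
4–1–7–11–2–5: 15+6+6+6+10 = 43
Cheapest is 4–1–2–5 at 41 m.

41 m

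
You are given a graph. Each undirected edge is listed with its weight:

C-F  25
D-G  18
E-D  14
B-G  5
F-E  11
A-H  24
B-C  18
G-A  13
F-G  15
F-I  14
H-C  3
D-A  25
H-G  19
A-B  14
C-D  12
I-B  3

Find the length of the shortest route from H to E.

29

Candidate routes:
H - C - D - E: 3+12+14 = 29
H - C - F - E: 3+25+11 = 39
The minimum is 29 via H - C - D - E.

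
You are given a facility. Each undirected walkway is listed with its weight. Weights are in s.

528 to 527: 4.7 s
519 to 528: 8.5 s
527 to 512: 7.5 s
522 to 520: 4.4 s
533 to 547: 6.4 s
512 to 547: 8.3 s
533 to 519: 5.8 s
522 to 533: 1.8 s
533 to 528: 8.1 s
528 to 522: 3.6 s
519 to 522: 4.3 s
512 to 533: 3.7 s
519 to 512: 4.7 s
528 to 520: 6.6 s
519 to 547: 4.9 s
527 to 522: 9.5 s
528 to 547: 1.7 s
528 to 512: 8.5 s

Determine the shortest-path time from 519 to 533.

5.8 s

Running Dijkstra from 519:
519: 0
522: 4.3  (via 519)
512: 4.7  (via 519)
547: 4.9  (via 519)
533: 5.8  (via 519)
Shortest route: 519 → 533 = 5.8 s.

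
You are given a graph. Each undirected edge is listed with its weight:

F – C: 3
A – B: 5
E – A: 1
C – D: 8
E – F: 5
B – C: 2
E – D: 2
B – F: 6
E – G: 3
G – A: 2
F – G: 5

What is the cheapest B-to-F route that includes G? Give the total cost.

12

Best B to G: B → A → G costing 7
Shortest G→F: G → F = 5
Total via G: 7 + 5 = 12.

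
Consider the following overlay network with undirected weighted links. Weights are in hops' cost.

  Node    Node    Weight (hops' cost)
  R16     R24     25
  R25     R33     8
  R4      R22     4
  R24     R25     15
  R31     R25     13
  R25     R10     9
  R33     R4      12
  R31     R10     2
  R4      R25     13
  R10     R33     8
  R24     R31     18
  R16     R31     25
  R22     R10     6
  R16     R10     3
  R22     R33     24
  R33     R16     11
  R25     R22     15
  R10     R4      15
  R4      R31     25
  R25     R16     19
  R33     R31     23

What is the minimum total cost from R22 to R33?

14 hops' cost

Shortest distances from R22:
R22: 0
R4: 4  (via R22)
R10: 6  (via R22)
R31: 8  (via R10)
R16: 9  (via R10)
R33: 14  (via R10)
Shortest route: R22 → R10 → R33 = 14 hops' cost.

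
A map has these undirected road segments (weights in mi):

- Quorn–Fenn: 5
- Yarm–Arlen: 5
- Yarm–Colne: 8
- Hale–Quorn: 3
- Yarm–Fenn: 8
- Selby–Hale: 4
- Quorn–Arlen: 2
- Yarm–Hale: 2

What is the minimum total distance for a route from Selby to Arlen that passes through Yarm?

Shortest Selby→Yarm: Selby–Hale–Yarm = 6
Shortest Yarm→Arlen: Yarm–Arlen = 5
Total via Yarm: 6 + 5 = 11 mi.

11 mi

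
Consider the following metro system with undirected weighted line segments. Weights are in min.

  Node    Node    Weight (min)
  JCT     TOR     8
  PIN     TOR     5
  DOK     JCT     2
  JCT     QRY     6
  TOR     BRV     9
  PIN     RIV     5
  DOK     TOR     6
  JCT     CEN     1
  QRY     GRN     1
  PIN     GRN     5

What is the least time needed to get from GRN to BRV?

19 min

Shortest distances from GRN:
GRN: 0
QRY: 1  (via GRN)
PIN: 5  (via GRN)
JCT: 7  (via QRY)
CEN: 8  (via JCT)
DOK: 9  (via JCT)
TOR: 10  (via PIN)
RIV: 10  (via PIN)
BRV: 19  (via TOR)
Shortest route: GRN–PIN–TOR–BRV = 19 min.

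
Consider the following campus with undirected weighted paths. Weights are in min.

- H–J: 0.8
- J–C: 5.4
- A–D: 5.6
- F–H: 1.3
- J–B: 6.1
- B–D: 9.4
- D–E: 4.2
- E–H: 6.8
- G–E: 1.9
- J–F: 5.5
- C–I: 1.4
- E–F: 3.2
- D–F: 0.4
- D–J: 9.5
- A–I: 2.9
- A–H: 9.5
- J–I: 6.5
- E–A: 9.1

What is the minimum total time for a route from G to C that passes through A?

15.3 min

Best G to A: G–E–A costing 11
Shortest A→C: A–I–C = 4.3
Total via A: 11 + 4.3 = 15.3 min.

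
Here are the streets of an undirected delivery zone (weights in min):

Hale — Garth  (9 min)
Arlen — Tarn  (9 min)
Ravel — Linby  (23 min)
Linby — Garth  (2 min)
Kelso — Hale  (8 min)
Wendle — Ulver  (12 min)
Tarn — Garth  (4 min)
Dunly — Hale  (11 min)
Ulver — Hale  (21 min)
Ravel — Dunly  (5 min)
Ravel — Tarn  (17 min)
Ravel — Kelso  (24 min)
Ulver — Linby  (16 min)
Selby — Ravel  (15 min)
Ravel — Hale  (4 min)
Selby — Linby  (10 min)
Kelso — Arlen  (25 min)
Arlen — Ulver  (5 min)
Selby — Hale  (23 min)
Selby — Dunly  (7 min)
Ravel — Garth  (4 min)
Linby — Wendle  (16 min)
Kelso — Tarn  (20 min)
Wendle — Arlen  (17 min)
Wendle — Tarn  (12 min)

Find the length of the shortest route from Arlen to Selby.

Candidate routes:
Arlen–Ulver–Linby–Selby: 5+16+10 = 31
Arlen–Tarn–Garth–Linby–Selby: 9+4+2+10 = 25
Arlen–Tarn–Garth–Ravel–Dunly–Selby: 9+4+4+5+7 = 29
The minimum is 25 min via Arlen–Tarn–Garth–Linby–Selby.

25 min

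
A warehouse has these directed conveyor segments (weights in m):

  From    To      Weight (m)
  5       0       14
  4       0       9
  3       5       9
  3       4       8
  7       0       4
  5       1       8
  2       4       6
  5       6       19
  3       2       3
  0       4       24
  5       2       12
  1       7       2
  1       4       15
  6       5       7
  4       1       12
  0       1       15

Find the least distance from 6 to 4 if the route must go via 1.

Shortest 6→1: 6 → 5 → 1 = 15
Best 1 to 4: 1 → 4 costing 15
Total via 1: 15 + 15 = 30 m.

30 m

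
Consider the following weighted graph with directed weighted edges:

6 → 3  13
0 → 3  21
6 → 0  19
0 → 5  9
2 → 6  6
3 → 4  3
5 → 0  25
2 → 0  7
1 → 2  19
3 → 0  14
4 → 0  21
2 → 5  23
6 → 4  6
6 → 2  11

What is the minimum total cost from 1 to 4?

Running Dijkstra from 1:
1: 0
2: 19  (via 1)
6: 25  (via 2)
0: 26  (via 2)
4: 31  (via 6)
Shortest route: 1 → 2 → 6 → 4 = 31.

31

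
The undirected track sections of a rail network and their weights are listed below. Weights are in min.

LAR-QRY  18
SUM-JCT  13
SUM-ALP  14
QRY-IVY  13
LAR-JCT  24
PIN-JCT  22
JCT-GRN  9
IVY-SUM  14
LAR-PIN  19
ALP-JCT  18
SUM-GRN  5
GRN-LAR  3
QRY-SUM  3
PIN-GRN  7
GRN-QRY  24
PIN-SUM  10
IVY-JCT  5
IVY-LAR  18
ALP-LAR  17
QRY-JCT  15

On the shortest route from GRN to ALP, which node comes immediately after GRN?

Compare a few routes:
GRN → PIN → SUM → ALP: 7+10+14 = 31
GRN → SUM → ALP: 5+14 = 19
GRN → JCT → ALP: 9+18 = 27
GRN → LAR → ALP: 3+17 = 20
Cheapest is GRN → SUM → ALP at 19 min.
So from GRN the first move is to SUM.

SUM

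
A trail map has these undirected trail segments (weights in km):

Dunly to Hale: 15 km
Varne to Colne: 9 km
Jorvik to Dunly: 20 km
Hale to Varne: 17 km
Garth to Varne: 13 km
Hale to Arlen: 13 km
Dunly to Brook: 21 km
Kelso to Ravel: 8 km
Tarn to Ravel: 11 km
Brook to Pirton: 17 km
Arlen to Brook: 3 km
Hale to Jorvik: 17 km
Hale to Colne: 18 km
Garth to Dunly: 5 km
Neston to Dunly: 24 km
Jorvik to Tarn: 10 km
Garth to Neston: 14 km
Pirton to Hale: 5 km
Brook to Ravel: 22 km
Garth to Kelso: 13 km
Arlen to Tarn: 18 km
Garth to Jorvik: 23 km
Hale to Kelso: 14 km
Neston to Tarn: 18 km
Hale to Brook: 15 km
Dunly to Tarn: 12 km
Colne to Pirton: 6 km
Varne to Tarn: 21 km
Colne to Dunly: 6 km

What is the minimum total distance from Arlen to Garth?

Enumerating some paths:
Arlen → Brook → Dunly → Garth: 3+21+5 = 29
Arlen → Hale → Pirton → Colne → Dunly → Garth: 13+5+6+6+5 = 35
Arlen → Hale → Dunly → Garth: 13+15+5 = 33
The minimum is 29 km via Arlen → Brook → Dunly → Garth.

29 km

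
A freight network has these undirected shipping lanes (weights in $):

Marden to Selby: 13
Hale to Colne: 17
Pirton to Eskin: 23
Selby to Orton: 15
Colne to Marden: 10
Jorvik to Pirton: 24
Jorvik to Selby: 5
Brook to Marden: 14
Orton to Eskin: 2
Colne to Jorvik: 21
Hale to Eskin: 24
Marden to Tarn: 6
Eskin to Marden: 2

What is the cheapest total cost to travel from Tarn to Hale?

Running Dijkstra from Tarn:
Tarn: 0
Marden: 6  (via Tarn)
Eskin: 8  (via Marden)
Orton: 10  (via Eskin)
Colne: 16  (via Marden)
Selby: 19  (via Marden)
Brook: 20  (via Marden)
Jorvik: 24  (via Selby)
Pirton: 31  (via Eskin)
Hale: 32  (via Eskin)
Shortest route: Tarn–Marden–Eskin–Hale = $32.

$32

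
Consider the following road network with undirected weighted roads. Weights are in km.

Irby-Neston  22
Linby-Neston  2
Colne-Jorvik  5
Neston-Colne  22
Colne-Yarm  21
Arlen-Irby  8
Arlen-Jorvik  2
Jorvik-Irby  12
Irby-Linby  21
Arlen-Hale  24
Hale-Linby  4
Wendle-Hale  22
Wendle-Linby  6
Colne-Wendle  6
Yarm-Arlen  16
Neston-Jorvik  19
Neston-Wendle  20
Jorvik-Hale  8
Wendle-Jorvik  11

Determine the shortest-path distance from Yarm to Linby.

Candidate routes:
Yarm–Colne–Wendle–Linby: 21+6+6 = 33
Yarm–Arlen–Jorvik–Wendle–Linby: 16+2+11+6 = 35
Yarm–Arlen–Jorvik–Hale–Linby: 16+2+8+4 = 30
Cheapest is Yarm–Arlen–Jorvik–Hale–Linby at 30 km.

30 km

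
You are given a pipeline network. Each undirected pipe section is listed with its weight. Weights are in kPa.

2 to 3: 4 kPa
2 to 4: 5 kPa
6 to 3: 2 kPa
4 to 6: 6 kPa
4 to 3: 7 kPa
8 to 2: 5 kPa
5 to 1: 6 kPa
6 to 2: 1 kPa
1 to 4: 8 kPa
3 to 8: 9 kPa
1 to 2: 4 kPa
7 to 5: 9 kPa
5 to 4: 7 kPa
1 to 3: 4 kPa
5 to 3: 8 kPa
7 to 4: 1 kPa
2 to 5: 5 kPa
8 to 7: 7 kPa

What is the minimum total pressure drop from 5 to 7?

8 kPa

Running Dijkstra from 5:
5: 0
2: 5  (via 5)
1: 6  (via 5)
6: 6  (via 2)
4: 7  (via 5)
3: 8  (via 5)
7: 8  (via 4)
Shortest route: 5–4–7 = 8 kPa.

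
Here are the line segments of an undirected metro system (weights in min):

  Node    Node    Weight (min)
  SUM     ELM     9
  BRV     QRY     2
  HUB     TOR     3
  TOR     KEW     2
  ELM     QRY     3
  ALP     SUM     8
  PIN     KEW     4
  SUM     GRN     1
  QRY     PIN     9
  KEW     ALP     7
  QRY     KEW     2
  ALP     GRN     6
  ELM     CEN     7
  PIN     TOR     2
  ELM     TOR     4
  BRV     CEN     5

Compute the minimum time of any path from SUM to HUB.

Running Dijkstra from SUM:
SUM: 0
GRN: 1  (via SUM)
ALP: 7  (via GRN)
ELM: 9  (via SUM)
QRY: 12  (via ELM)
TOR: 13  (via ELM)
BRV: 14  (via QRY)
KEW: 14  (via ALP)
PIN: 15  (via TOR)
HUB: 16  (via TOR)
Shortest route: SUM–ELM–TOR–HUB = 16 min.

16 min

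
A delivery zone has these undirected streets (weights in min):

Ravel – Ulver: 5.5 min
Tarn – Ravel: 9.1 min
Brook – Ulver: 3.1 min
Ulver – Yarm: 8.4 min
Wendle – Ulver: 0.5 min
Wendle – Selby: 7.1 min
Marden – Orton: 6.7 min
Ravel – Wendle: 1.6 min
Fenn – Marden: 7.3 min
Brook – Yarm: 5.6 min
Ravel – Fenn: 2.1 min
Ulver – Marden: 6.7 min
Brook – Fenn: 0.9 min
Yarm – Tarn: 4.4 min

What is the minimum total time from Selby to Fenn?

Settle nodes by increasing distance from Selby:
Selby: 0
Wendle: 7.1  (via Selby)
Ulver: 7.6  (via Wendle)
Ravel: 8.7  (via Wendle)
Brook: 10.7  (via Ulver)
Fenn: 10.8  (via Ravel)
Shortest route: Selby → Wendle → Ravel → Fenn = 10.8 min.

10.8 min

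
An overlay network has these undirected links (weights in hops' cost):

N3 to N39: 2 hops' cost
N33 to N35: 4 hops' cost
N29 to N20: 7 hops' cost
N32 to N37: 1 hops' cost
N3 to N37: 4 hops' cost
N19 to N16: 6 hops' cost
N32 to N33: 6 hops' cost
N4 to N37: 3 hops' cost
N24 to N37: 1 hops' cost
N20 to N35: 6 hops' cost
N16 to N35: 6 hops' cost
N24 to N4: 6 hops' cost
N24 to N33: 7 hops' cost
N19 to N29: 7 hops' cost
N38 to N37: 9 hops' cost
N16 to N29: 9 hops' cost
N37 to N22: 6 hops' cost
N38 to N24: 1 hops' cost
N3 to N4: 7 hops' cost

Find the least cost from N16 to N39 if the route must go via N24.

24 hops' cost

Shortest N16→N24: N16 → N35 → N33 → N24 = 17
Shortest N24→N39: N24 → N37 → N3 → N39 = 7
Total via N24: 17 + 7 = 24 hops' cost.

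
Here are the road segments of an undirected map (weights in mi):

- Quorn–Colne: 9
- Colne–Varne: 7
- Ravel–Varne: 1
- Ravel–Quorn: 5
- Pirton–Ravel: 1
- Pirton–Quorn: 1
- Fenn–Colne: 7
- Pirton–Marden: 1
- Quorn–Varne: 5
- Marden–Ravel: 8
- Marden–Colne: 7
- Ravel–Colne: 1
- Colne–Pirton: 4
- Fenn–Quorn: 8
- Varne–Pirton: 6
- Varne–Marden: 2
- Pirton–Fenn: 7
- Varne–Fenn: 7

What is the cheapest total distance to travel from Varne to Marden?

2 mi

Compare a few routes:
Varne - Ravel - Pirton - Marden: 1+1+1 = 3
Varne - Marden: 2 = 2
The minimum is 2 mi via Varne - Marden.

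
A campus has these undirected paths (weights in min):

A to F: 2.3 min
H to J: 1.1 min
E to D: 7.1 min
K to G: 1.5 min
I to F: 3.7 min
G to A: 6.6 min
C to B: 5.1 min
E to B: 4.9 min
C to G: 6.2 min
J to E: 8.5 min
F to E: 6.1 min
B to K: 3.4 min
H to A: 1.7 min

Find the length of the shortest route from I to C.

Candidate routes:
I–F–E–B–K–G–C: 3.7+6.1+4.9+3.4+1.5+6.2 = 25.8
I–F–A–G–K–B–C: 3.7+2.3+6.6+1.5+3.4+5.1 = 22.6
I–F–E–B–C: 3.7+6.1+4.9+5.1 = 19.8
I–F–A–G–C: 3.7+2.3+6.6+6.2 = 18.8
The minimum is 18.8 min via I–F–A–G–C.

18.8 min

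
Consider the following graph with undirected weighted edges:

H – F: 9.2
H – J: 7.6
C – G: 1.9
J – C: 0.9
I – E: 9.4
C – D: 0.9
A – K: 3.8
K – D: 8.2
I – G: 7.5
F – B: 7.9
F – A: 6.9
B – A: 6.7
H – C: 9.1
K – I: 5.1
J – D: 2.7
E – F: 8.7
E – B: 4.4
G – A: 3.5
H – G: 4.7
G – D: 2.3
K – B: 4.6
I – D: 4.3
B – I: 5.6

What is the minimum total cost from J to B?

11.7

Running Dijkstra from J:
J: 0
C: 0.9  (via J)
D: 1.8  (via C)
G: 2.8  (via C)
I: 6.1  (via D)
A: 6.3  (via G)
H: 7.5  (via G)
K: 10  (via D)
B: 11.7  (via I)
Shortest route: J → C → D → I → B = 11.7.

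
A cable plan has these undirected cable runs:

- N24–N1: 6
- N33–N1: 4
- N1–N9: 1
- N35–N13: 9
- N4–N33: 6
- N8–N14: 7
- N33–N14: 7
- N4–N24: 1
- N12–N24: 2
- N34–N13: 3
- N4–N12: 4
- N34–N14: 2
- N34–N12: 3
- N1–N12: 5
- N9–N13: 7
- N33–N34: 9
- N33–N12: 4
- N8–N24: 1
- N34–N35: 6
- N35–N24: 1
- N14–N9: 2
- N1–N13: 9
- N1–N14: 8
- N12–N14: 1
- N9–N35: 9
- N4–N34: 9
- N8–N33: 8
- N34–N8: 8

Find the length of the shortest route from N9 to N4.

Running Dijkstra from N9:
N9: 0
N1: 1  (via N9)
N14: 2  (via N9)
N12: 3  (via N14)
N34: 4  (via N14)
N33: 5  (via N1)
N24: 5  (via N12)
N8: 6  (via N24)
N4: 6  (via N24)
Shortest route: N9 → N14 → N12 → N24 → N4 = 6.

6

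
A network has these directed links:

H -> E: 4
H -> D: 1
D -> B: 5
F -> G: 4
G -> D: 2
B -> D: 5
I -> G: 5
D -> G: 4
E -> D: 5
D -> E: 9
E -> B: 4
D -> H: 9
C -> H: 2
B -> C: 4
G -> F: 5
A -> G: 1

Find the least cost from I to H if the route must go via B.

Shortest I→B: I–G–D–B = 12
Best B to H: B–C–H costing 6
Total via B: 12 + 6 = 18.

18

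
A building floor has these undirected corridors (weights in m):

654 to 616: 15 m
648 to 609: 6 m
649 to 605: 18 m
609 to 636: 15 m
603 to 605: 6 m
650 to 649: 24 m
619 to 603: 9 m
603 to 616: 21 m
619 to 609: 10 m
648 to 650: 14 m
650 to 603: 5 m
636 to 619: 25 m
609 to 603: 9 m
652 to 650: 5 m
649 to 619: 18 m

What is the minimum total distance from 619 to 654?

45 m

Running Dijkstra from 619:
619: 0
603: 9  (via 619)
609: 10  (via 619)
650: 14  (via 603)
605: 15  (via 603)
648: 16  (via 609)
649: 18  (via 619)
652: 19  (via 650)
636: 25  (via 619)
616: 30  (via 603)
654: 45  (via 616)
Shortest route: 619–603–616–654 = 45 m.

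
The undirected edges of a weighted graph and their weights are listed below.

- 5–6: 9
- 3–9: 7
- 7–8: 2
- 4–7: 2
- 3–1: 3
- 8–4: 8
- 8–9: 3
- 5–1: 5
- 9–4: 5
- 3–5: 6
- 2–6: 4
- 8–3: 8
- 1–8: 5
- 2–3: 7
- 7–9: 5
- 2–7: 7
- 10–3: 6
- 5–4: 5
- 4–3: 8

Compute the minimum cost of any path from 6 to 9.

Compare a few routes:
6 - 2 - 3 - 9: 4+7+7 = 18
6 - 2 - 7 - 4 - 9: 4+7+2+5 = 18
6 - 5 - 4 - 9: 9+5+5 = 19
6 - 2 - 7 - 9: 4+7+5 = 16
The minimum is 16 via 6 - 2 - 7 - 9.

16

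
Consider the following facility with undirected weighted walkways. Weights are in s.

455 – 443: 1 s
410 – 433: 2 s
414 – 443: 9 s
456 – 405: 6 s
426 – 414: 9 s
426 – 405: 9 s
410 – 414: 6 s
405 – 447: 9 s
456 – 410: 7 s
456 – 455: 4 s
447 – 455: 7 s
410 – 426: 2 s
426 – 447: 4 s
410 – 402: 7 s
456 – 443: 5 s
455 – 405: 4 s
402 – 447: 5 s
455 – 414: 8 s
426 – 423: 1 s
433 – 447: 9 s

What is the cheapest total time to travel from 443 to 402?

13 s

Compare a few routes:
443 - 455 - 456 - 410 - 402: 1+4+7+7 = 19
443 - 455 - 447 - 402: 1+7+5 = 13
443 - 456 - 410 - 402: 5+7+7 = 19
443 - 455 - 405 - 447 - 402: 1+4+9+5 = 19
Cheapest is 443 - 455 - 447 - 402 at 13 s.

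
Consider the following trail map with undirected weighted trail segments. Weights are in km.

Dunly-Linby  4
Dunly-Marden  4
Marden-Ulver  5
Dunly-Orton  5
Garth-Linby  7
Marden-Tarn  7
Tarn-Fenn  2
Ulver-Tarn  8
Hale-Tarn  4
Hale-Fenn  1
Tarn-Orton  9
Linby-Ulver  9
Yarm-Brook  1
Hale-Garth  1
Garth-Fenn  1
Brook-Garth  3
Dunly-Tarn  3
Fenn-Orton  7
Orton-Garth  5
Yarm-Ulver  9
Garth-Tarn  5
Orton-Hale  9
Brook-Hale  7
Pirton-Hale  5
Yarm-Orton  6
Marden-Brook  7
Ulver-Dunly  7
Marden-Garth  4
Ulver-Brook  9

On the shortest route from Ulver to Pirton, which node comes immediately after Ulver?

Compare a few routes:
Ulver–Marden–Garth–Fenn–Hale–Pirton: 5+4+1+1+5 = 16
Ulver–Marden–Garth–Hale–Pirton: 5+4+1+5 = 15
Cheapest is Ulver–Marden–Garth–Hale–Pirton at 15 km.
So from Ulver the first move is to Marden.

Marden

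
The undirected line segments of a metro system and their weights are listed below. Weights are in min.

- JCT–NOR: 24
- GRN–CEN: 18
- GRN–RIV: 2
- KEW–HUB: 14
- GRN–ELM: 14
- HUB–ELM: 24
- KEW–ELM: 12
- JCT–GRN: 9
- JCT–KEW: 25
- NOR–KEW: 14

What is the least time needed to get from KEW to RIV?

28 min

Settle nodes by increasing distance from KEW:
KEW: 0
ELM: 12  (via KEW)
HUB: 14  (via KEW)
NOR: 14  (via KEW)
JCT: 25  (via KEW)
GRN: 26  (via ELM)
RIV: 28  (via GRN)
Shortest route: KEW–ELM–GRN–RIV = 28 min.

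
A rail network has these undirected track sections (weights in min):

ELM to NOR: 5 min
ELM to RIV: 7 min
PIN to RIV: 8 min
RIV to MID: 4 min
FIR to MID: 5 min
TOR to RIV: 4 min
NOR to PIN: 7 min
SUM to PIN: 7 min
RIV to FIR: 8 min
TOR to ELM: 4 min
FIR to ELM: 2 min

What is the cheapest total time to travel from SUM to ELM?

Enumerating some paths:
SUM → PIN → NOR → ELM: 7+7+5 = 19
SUM → PIN → RIV → TOR → ELM: 7+8+4+4 = 23
SUM → PIN → RIV → FIR → ELM: 7+8+8+2 = 25
SUM → PIN → RIV → ELM: 7+8+7 = 22
The minimum is 19 min via SUM → PIN → NOR → ELM.

19 min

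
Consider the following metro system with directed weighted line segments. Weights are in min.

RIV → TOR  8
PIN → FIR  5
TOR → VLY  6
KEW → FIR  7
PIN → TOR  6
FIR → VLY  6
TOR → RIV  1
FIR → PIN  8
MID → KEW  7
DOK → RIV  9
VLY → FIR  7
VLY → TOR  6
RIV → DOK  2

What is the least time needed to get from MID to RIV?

Settle nodes by increasing distance from MID:
MID: 0
KEW: 7  (via MID)
FIR: 14  (via KEW)
VLY: 20  (via FIR)
PIN: 22  (via FIR)
TOR: 26  (via VLY)
RIV: 27  (via TOR)
Shortest route: MID → KEW → FIR → VLY → TOR → RIV = 27 min.

27 min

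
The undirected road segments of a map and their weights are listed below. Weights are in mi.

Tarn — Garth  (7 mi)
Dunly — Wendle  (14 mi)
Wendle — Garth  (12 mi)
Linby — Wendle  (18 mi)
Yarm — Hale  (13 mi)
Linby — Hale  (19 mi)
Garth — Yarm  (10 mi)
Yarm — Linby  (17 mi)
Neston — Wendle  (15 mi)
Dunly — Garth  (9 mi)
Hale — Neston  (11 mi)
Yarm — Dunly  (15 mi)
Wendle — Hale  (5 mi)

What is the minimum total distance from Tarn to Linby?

34 mi

Candidate routes:
Tarn - Garth - Wendle - Hale - Linby: 7+12+5+19 = 43
Tarn - Garth - Yarm - Linby: 7+10+17 = 34
Tarn - Garth - Wendle - Linby: 7+12+18 = 37
Tarn - Garth - Dunly - Yarm - Linby: 7+9+15+17 = 48
Cheapest is Tarn - Garth - Yarm - Linby at 34 mi.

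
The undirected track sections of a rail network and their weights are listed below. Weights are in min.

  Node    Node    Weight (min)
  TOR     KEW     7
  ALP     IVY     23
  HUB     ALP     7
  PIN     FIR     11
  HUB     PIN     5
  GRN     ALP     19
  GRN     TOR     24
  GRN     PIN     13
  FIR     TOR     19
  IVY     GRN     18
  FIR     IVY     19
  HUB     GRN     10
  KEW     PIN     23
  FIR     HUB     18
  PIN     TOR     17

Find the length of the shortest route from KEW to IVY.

Compare a few routes:
KEW - PIN - GRN - IVY: 23+13+18 = 54
KEW - TOR - FIR - IVY: 7+19+19 = 45
KEW - TOR - GRN - IVY: 7+24+18 = 49
KEW - PIN - FIR - IVY: 23+11+19 = 53
Cheapest is KEW - TOR - FIR - IVY at 45 min.

45 min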